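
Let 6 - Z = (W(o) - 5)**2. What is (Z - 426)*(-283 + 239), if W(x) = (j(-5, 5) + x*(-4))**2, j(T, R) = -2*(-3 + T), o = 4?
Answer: 19580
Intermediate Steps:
j(T, R) = 6 - 2*T
W(x) = (16 - 4*x)**2 (W(x) = ((6 - 2*(-5)) + x*(-4))**2 = ((6 + 10) - 4*x)**2 = (16 - 4*x)**2)
Z = -19 (Z = 6 - (16*(-4 + 4)**2 - 5)**2 = 6 - (16*0**2 - 5)**2 = 6 - (16*0 - 5)**2 = 6 - (0 - 5)**2 = 6 - 1*(-5)**2 = 6 - 1*25 = 6 - 25 = -19)
(Z - 426)*(-283 + 239) = (-19 - 426)*(-283 + 239) = -445*(-44) = 19580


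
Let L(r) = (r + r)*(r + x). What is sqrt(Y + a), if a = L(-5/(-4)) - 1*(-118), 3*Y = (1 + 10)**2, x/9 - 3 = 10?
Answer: sqrt(65370)/12 ≈ 21.306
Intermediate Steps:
x = 117 (x = 27 + 9*10 = 27 + 90 = 117)
L(r) = 2*r*(117 + r) (L(r) = (r + r)*(r + 117) = (2*r)*(117 + r) = 2*r*(117 + r))
Y = 121/3 (Y = (1 + 10)**2/3 = (1/3)*11**2 = (1/3)*121 = 121/3 ≈ 40.333)
a = 3309/8 (a = 2*(-5/(-4))*(117 - 5/(-4)) - 1*(-118) = 2*(-5*(-1/4))*(117 - 5*(-1/4)) + 118 = 2*(5/4)*(117 + 5/4) + 118 = 2*(5/4)*(473/4) + 118 = 2365/8 + 118 = 3309/8 ≈ 413.63)
sqrt(Y + a) = sqrt(121/3 + 3309/8) = sqrt(10895/24) = sqrt(65370)/12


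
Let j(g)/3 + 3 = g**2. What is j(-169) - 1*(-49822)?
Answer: 135496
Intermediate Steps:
j(g) = -9 + 3*g**2
j(-169) - 1*(-49822) = (-9 + 3*(-169)**2) - 1*(-49822) = (-9 + 3*28561) + 49822 = (-9 + 85683) + 49822 = 85674 + 49822 = 135496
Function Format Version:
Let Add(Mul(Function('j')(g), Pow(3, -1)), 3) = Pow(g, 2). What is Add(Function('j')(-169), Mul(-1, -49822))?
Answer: 135496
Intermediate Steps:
Function('j')(g) = Add(-9, Mul(3, Pow(g, 2)))
Add(Function('j')(-169), Mul(-1, -49822)) = Add(Add(-9, Mul(3, Pow(-169, 2))), Mul(-1, -49822)) = Add(Add(-9, Mul(3, 28561)), 49822) = Add(Add(-9, 85683), 49822) = Add(85674, 49822) = 135496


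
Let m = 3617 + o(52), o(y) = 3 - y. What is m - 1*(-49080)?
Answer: 52648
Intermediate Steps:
m = 3568 (m = 3617 + (3 - 1*52) = 3617 + (3 - 52) = 3617 - 49 = 3568)
m - 1*(-49080) = 3568 - 1*(-49080) = 3568 + 49080 = 52648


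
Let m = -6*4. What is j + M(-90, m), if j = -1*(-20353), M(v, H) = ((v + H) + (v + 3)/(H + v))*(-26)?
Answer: 442646/19 ≈ 23297.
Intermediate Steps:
m = -24
M(v, H) = -26*H - 26*v - 26*(3 + v)/(H + v) (M(v, H) = ((H + v) + (3 + v)/(H + v))*(-26) = (H + v + (3 + v)/(H + v))*(-26) = -26*H - 26*v - 26*(3 + v)/(H + v))
j = 20353
j + M(-90, m) = 20353 + 26*(-3 - 1*(-90) - (-24 - 90)²)/(-24 - 90) = 20353 + 26*(-3 + 90 - 1*(-114)²)/(-114) = 20353 + 26*(-1/114)*(-3 + 90 - 1*12996) = 20353 + 26*(-1/114)*(-3 + 90 - 12996) = 20353 + 26*(-1/114)*(-12909) = 20353 + 55939/19 = 442646/19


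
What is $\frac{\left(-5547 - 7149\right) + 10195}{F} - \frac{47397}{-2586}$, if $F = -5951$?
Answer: $\frac{96175711}{5129762} \approx 18.749$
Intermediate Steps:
$\frac{\left(-5547 - 7149\right) + 10195}{F} - \frac{47397}{-2586} = \frac{\left(-5547 - 7149\right) + 10195}{-5951} - \frac{47397}{-2586} = \left(-12696 + 10195\right) \left(- \frac{1}{5951}\right) - - \frac{15799}{862} = \left(-2501\right) \left(- \frac{1}{5951}\right) + \frac{15799}{862} = \frac{2501}{5951} + \frac{15799}{862} = \frac{96175711}{5129762}$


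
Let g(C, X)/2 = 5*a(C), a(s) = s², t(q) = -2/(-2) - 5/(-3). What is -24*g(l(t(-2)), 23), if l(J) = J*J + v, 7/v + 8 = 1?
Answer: -242000/27 ≈ -8963.0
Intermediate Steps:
t(q) = 8/3 (t(q) = -2*(-½) - 5*(-⅓) = 1 + 5/3 = 8/3)
v = -1 (v = 7/(-8 + 1) = 7/(-7) = 7*(-⅐) = -1)
l(J) = -1 + J² (l(J) = J*J - 1 = J² - 1 = -1 + J²)
g(C, X) = 10*C² (g(C, X) = 2*(5*C²) = 10*C²)
-24*g(l(t(-2)), 23) = -240*(-1 + (8/3)²)² = -240*(-1 + 64/9)² = -240*(55/9)² = -240*3025/81 = -24*30250/81 = -242000/27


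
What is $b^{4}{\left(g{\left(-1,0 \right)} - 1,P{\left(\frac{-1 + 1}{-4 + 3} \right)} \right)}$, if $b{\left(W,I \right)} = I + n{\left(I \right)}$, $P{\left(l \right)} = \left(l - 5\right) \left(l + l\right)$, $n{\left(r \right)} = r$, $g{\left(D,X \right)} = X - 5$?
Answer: $0$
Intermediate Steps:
$g{\left(D,X \right)} = -5 + X$
$P{\left(l \right)} = 2 l \left(-5 + l\right)$ ($P{\left(l \right)} = \left(-5 + l\right) 2 l = 2 l \left(-5 + l\right)$)
$b{\left(W,I \right)} = 2 I$ ($b{\left(W,I \right)} = I + I = 2 I$)
$b^{4}{\left(g{\left(-1,0 \right)} - 1,P{\left(\frac{-1 + 1}{-4 + 3} \right)} \right)} = \left(2 \cdot 2 \frac{-1 + 1}{-4 + 3} \left(-5 + \frac{-1 + 1}{-4 + 3}\right)\right)^{4} = \left(2 \cdot 2 \frac{0}{-1} \left(-5 + \frac{0}{-1}\right)\right)^{4} = \left(2 \cdot 2 \cdot 0 \left(-1\right) \left(-5 + 0 \left(-1\right)\right)\right)^{4} = \left(2 \cdot 2 \cdot 0 \left(-5 + 0\right)\right)^{4} = \left(2 \cdot 2 \cdot 0 \left(-5\right)\right)^{4} = \left(2 \cdot 0\right)^{4} = 0^{4} = 0$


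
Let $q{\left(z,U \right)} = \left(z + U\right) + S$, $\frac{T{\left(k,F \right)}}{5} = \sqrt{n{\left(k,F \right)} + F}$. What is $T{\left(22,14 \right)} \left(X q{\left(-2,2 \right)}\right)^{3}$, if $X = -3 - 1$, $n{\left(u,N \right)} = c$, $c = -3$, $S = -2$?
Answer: $2560 \sqrt{11} \approx 8490.6$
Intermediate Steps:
$n{\left(u,N \right)} = -3$
$X = -4$
$T{\left(k,F \right)} = 5 \sqrt{-3 + F}$
$q{\left(z,U \right)} = -2 + U + z$ ($q{\left(z,U \right)} = \left(z + U\right) - 2 = \left(U + z\right) - 2 = -2 + U + z$)
$T{\left(22,14 \right)} \left(X q{\left(-2,2 \right)}\right)^{3} = 5 \sqrt{-3 + 14} \left(- 4 \left(-2 + 2 - 2\right)\right)^{3} = 5 \sqrt{11} \left(\left(-4\right) \left(-2\right)\right)^{3} = 5 \sqrt{11} \cdot 8^{3} = 5 \sqrt{11} \cdot 512 = 2560 \sqrt{11}$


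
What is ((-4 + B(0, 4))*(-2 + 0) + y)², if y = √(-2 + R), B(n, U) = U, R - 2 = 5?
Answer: 5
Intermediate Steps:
R = 7 (R = 2 + 5 = 7)
y = √5 (y = √(-2 + 7) = √5 ≈ 2.2361)
((-4 + B(0, 4))*(-2 + 0) + y)² = ((-4 + 4)*(-2 + 0) + √5)² = (0*(-2) + √5)² = (0 + √5)² = (√5)² = 5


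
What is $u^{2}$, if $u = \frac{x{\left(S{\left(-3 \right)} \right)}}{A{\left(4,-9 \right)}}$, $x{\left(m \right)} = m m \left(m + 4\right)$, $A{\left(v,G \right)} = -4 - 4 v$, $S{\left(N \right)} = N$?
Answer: $\frac{81}{400} \approx 0.2025$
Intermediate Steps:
$x{\left(m \right)} = m^{2} \left(4 + m\right)$
$u = - \frac{9}{20}$ ($u = \frac{\left(-3\right)^{2} \left(4 - 3\right)}{-4 - 16} = \frac{9 \cdot 1}{-4 - 16} = \frac{9}{-20} = 9 \left(- \frac{1}{20}\right) = - \frac{9}{20} \approx -0.45$)
$u^{2} = \left(- \frac{9}{20}\right)^{2} = \frac{81}{400}$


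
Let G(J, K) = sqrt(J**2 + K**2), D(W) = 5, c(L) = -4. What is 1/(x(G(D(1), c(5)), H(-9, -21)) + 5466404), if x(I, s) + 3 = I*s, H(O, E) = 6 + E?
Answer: 5466401/29881539883576 + 15*sqrt(41)/29881539883576 ≈ 1.8294e-7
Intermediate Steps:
x(I, s) = -3 + I*s
1/(x(G(D(1), c(5)), H(-9, -21)) + 5466404) = 1/((-3 + sqrt(5**2 + (-4)**2)*(6 - 21)) + 5466404) = 1/((-3 + sqrt(25 + 16)*(-15)) + 5466404) = 1/((-3 + sqrt(41)*(-15)) + 5466404) = 1/((-3 - 15*sqrt(41)) + 5466404) = 1/(5466401 - 15*sqrt(41))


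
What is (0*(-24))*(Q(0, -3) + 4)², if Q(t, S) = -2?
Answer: 0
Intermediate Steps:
(0*(-24))*(Q(0, -3) + 4)² = (0*(-24))*(-2 + 4)² = 0*2² = 0*4 = 0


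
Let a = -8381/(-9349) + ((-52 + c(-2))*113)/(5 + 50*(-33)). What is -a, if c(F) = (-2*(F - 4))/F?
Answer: -75060091/15379105 ≈ -4.8807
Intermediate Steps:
c(F) = (8 - 2*F)/F (c(F) = (-2*(-4 + F))/F = (8 - 2*F)/F)
a = 75060091/15379105 (a = -8381/(-9349) + ((-52 + (-2 + 8/(-2)))*113)/(5 + 50*(-33)) = -8381*(-1/9349) + ((-52 + (-2 + 8*(-½)))*113)/(5 - 1650) = 8381/9349 + ((-52 + (-2 - 4))*113)/(-1645) = 8381/9349 + ((-52 - 6)*113)*(-1/1645) = 8381/9349 - 58*113*(-1/1645) = 8381/9349 - 6554*(-1/1645) = 8381/9349 + 6554/1645 = 75060091/15379105 ≈ 4.8807)
-a = -1*75060091/15379105 = -75060091/15379105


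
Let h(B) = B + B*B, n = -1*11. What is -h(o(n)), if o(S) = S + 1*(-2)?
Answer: -156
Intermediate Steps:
n = -11
o(S) = -2 + S (o(S) = S - 2 = -2 + S)
h(B) = B + B²
-h(o(n)) = -(-2 - 11)*(1 + (-2 - 11)) = -(-13)*(1 - 13) = -(-13)*(-12) = -1*156 = -156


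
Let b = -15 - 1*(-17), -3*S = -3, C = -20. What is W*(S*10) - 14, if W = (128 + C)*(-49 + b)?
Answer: -50774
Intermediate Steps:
S = 1 (S = -⅓*(-3) = 1)
b = 2 (b = -15 + 17 = 2)
W = -5076 (W = (128 - 20)*(-49 + 2) = 108*(-47) = -5076)
W*(S*10) - 14 = -5076*10 - 14 = -50760 - 14 = -50774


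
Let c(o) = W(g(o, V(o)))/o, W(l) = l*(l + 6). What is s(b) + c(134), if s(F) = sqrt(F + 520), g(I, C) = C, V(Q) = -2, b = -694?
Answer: -4/67 + I*sqrt(174) ≈ -0.059702 + 13.191*I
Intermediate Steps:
W(l) = l*(6 + l)
s(F) = sqrt(520 + F)
c(o) = -8/o (c(o) = (-2*(6 - 2))/o = (-2*4)/o = -8/o)
s(b) + c(134) = sqrt(520 - 694) - 8/134 = sqrt(-174) - 8*1/134 = I*sqrt(174) - 4/67 = -4/67 + I*sqrt(174)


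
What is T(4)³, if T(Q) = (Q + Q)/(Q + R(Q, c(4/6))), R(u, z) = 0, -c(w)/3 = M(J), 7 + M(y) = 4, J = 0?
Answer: 8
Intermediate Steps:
M(y) = -3 (M(y) = -7 + 4 = -3)
c(w) = 9 (c(w) = -3*(-3) = 9)
T(Q) = 2 (T(Q) = (Q + Q)/(Q + 0) = (2*Q)/Q = 2)
T(4)³ = 2³ = 8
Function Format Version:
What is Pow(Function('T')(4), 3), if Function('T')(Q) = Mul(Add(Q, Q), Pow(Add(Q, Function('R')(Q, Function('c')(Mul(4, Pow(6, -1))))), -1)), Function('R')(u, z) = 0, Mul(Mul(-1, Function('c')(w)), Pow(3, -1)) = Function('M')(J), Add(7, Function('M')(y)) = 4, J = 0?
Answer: 8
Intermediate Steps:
Function('M')(y) = -3 (Function('M')(y) = Add(-7, 4) = -3)
Function('c')(w) = 9 (Function('c')(w) = Mul(-3, -3) = 9)
Function('T')(Q) = 2 (Function('T')(Q) = Mul(Add(Q, Q), Pow(Add(Q, 0), -1)) = Mul(Mul(2, Q), Pow(Q, -1)) = 2)
Pow(Function('T')(4), 3) = Pow(2, 3) = 8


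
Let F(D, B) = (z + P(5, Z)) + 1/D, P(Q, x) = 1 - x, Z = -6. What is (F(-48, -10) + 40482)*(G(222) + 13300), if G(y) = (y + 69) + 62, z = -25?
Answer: 8839275321/16 ≈ 5.5245e+8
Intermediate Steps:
F(D, B) = -18 + 1/D (F(D, B) = (-25 + (1 - 1*(-6))) + 1/D = (-25 + (1 + 6)) + 1/D = (-25 + 7) + 1/D = -18 + 1/D)
G(y) = 131 + y (G(y) = (69 + y) + 62 = 131 + y)
(F(-48, -10) + 40482)*(G(222) + 13300) = ((-18 + 1/(-48)) + 40482)*((131 + 222) + 13300) = ((-18 - 1/48) + 40482)*(353 + 13300) = (-865/48 + 40482)*13653 = (1942271/48)*13653 = 8839275321/16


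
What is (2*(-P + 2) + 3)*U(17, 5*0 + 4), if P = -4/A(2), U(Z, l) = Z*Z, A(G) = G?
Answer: 3179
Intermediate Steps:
U(Z, l) = Z²
P = -2 (P = -4/2 = -4*½ = -2)
(2*(-P + 2) + 3)*U(17, 5*0 + 4) = (2*(-1*(-2) + 2) + 3)*17² = (2*(2 + 2) + 3)*289 = (2*4 + 3)*289 = (8 + 3)*289 = 11*289 = 3179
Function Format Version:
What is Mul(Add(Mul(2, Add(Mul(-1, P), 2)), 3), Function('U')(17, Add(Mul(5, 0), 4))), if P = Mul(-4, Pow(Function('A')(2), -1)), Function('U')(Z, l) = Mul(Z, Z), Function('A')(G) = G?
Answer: 3179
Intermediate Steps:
Function('U')(Z, l) = Pow(Z, 2)
P = -2 (P = Mul(-4, Pow(2, -1)) = Mul(-4, Rational(1, 2)) = -2)
Mul(Add(Mul(2, Add(Mul(-1, P), 2)), 3), Function('U')(17, Add(Mul(5, 0), 4))) = Mul(Add(Mul(2, Add(Mul(-1, -2), 2)), 3), Pow(17, 2)) = Mul(Add(Mul(2, Add(2, 2)), 3), 289) = Mul(Add(Mul(2, 4), 3), 289) = Mul(Add(8, 3), 289) = Mul(11, 289) = 3179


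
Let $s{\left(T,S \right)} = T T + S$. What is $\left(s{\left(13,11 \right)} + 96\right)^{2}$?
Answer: $76176$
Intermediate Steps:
$s{\left(T,S \right)} = S + T^{2}$ ($s{\left(T,S \right)} = T^{2} + S = S + T^{2}$)
$\left(s{\left(13,11 \right)} + 96\right)^{2} = \left(\left(11 + 13^{2}\right) + 96\right)^{2} = \left(\left(11 + 169\right) + 96\right)^{2} = \left(180 + 96\right)^{2} = 276^{2} = 76176$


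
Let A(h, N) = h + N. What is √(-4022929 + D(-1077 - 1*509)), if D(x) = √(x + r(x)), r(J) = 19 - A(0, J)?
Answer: √(-4022929 + √19) ≈ 2005.7*I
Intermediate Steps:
A(h, N) = N + h
r(J) = 19 - J (r(J) = 19 - (J + 0) = 19 - J)
D(x) = √19 (D(x) = √(x + (19 - x)) = √19)
√(-4022929 + D(-1077 - 1*509)) = √(-4022929 + √19)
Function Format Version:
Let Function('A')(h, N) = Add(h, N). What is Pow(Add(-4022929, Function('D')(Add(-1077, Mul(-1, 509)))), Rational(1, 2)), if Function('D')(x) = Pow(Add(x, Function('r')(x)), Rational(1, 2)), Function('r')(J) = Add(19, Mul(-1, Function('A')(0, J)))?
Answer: Pow(Add(-4022929, Pow(19, Rational(1, 2))), Rational(1, 2)) ≈ Mul(2005.7, I)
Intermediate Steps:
Function('A')(h, N) = Add(N, h)
Function('r')(J) = Add(19, Mul(-1, J)) (Function('r')(J) = Add(19, Mul(-1, Add(J, 0))) = Add(19, Mul(-1, J)))
Function('D')(x) = Pow(19, Rational(1, 2)) (Function('D')(x) = Pow(Add(x, Add(19, Mul(-1, x))), Rational(1, 2)) = Pow(19, Rational(1, 2)))
Pow(Add(-4022929, Function('D')(Add(-1077, Mul(-1, 509)))), Rational(1, 2)) = Pow(Add(-4022929, Pow(19, Rational(1, 2))), Rational(1, 2))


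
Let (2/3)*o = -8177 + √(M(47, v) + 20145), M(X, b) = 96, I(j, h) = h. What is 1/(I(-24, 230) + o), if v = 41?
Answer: -24071/289615436 - 9*√2249/289615436 ≈ -8.4587e-5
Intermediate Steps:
o = -24531/2 + 9*√2249/2 (o = 3*(-8177 + √(96 + 20145))/2 = 3*(-8177 + √20241)/2 = 3*(-8177 + 3*√2249)/2 = -24531/2 + 9*√2249/2 ≈ -12052.)
1/(I(-24, 230) + o) = 1/(230 + (-24531/2 + 9*√2249/2)) = 1/(-24071/2 + 9*√2249/2)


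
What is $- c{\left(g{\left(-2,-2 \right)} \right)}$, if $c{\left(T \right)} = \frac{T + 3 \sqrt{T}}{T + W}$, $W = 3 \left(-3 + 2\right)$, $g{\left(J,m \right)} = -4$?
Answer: $- \frac{4}{7} + \frac{6 i}{7} \approx -0.57143 + 0.85714 i$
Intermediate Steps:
$W = -3$ ($W = 3 \left(-1\right) = -3$)
$c{\left(T \right)} = \frac{T + 3 \sqrt{T}}{-3 + T}$ ($c{\left(T \right)} = \frac{T + 3 \sqrt{T}}{T - 3} = \frac{T + 3 \sqrt{T}}{-3 + T}$)
$- c{\left(g{\left(-2,-2 \right)} \right)} = - \frac{-4 + 3 \sqrt{-4}}{-3 - 4} = - \frac{-4 + 3 \cdot 2 i}{-7} = - \frac{\left(-1\right) \left(-4 + 6 i\right)}{7} = - (\frac{4}{7} - \frac{6 i}{7}) = - \frac{4}{7} + \frac{6 i}{7}$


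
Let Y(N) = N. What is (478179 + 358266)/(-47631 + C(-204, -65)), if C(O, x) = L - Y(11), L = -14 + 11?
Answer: -167289/9529 ≈ -17.556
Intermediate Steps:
L = -3
C(O, x) = -14 (C(O, x) = -3 - 1*11 = -3 - 11 = -14)
(478179 + 358266)/(-47631 + C(-204, -65)) = (478179 + 358266)/(-47631 - 14) = 836445/(-47645) = 836445*(-1/47645) = -167289/9529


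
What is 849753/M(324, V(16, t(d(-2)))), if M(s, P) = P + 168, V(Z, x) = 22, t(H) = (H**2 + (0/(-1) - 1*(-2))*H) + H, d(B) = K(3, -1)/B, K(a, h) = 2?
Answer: 849753/190 ≈ 4472.4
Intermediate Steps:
d(B) = 2/B
t(H) = H**2 + 3*H (t(H) = (H**2 + (0*(-1) + 2)*H) + H = (H**2 + (0 + 2)*H) + H = (H**2 + 2*H) + H = H**2 + 3*H)
M(s, P) = 168 + P
849753/M(324, V(16, t(d(-2)))) = 849753/(168 + 22) = 849753/190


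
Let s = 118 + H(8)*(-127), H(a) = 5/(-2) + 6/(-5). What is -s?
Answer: -5879/10 ≈ -587.90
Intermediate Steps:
H(a) = -37/10 (H(a) = 5*(-½) + 6*(-⅕) = -5/2 - 6/5 = -37/10)
s = 5879/10 (s = 118 - 37/10*(-127) = 118 + 4699/10 = 5879/10 ≈ 587.90)
-s = -1*5879/10 = -5879/10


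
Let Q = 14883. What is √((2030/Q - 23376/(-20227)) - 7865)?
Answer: I*√5889601576154296887/27367131 ≈ 88.677*I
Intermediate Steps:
√((2030/Q - 23376/(-20227)) - 7865) = √((2030/14883 - 23376/(-20227)) - 7865) = √((2030*(1/14883) - 23376*(-1/20227)) - 7865) = √((2030/14883 + 23376/20227) - 7865) = √(388965818/301038441 - 7865) = √(-2367278372647/301038441) = I*√5889601576154296887/27367131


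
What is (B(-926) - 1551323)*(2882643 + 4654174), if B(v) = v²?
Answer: -5229397864999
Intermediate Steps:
(B(-926) - 1551323)*(2882643 + 4654174) = ((-926)² - 1551323)*(2882643 + 4654174) = (857476 - 1551323)*7536817 = -693847*7536817 = -5229397864999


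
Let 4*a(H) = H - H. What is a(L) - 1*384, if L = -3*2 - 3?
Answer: -384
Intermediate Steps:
L = -9 (L = -6 - 3 = -9)
a(H) = 0 (a(H) = (H - H)/4 = (¼)*0 = 0)
a(L) - 1*384 = 0 - 1*384 = 0 - 384 = -384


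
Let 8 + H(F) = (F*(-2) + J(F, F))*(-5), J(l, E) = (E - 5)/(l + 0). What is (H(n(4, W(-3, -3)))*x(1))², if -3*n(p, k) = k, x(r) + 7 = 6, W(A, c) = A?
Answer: 484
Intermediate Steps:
J(l, E) = (-5 + E)/l
x(r) = -1 (x(r) = -7 + 6 = -1)
n(p, k) = -k/3
H(F) = -8 + 10*F - 5*(-5 + F)/F (H(F) = -8 + (F*(-2) + (-5 + F)/F)*(-5) = -8 + (-2*F + (-5 + F)/F)*(-5) = -8 + (10*F - 5*(-5 + F)/F) = -8 + 10*F - 5*(-5 + F)/F)
(H(n(4, W(-3, -3)))*x(1))² = ((-13 + 10*(-⅓*(-3)) + 25/((-⅓*(-3))))*(-1))² = ((-13 + 10*1 + 25/1)*(-1))² = ((-13 + 10 + 25*1)*(-1))² = ((-13 + 10 + 25)*(-1))² = (22*(-1))² = (-22)² = 484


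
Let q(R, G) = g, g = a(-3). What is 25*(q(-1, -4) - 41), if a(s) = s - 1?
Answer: -1125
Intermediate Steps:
a(s) = -1 + s
g = -4 (g = -1 - 3 = -4)
q(R, G) = -4
25*(q(-1, -4) - 41) = 25*(-4 - 41) = 25*(-45) = -1125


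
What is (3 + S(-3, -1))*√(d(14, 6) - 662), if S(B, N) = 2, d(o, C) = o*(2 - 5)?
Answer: 40*I*√11 ≈ 132.67*I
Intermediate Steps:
d(o, C) = -3*o (d(o, C) = o*(-3) = -3*o)
(3 + S(-3, -1))*√(d(14, 6) - 662) = (3 + 2)*√(-3*14 - 662) = 5*√(-42 - 662) = 5*√(-704) = 5*(8*I*√11) = 40*I*√11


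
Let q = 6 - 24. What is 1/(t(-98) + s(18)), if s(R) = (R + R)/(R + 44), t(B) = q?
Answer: -31/540 ≈ -0.057407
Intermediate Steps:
q = -18
t(B) = -18
s(R) = 2*R/(44 + R) (s(R) = (2*R)/(44 + R) = 2*R/(44 + R))
1/(t(-98) + s(18)) = 1/(-18 + 2*18/(44 + 18)) = 1/(-18 + 2*18/62) = 1/(-18 + 2*18*(1/62)) = 1/(-18 + 18/31) = 1/(-540/31) = -31/540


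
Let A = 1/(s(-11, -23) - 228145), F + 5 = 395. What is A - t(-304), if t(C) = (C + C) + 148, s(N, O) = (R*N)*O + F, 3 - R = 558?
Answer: 169358199/368170 ≈ 460.00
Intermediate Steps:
R = -555 (R = 3 - 1*558 = 3 - 558 = -555)
F = 390 (F = -5 + 395 = 390)
s(N, O) = 390 - 555*N*O (s(N, O) = (-555*N)*O + 390 = -555*N*O + 390 = 390 - 555*N*O)
t(C) = 148 + 2*C (t(C) = 2*C + 148 = 148 + 2*C)
A = -1/368170 (A = 1/((390 - 555*(-11)*(-23)) - 228145) = 1/((390 - 140415) - 228145) = 1/(-140025 - 228145) = 1/(-368170) = -1/368170 ≈ -2.7161e-6)
A - t(-304) = -1/368170 - (148 + 2*(-304)) = -1/368170 - (148 - 608) = -1/368170 - 1*(-460) = -1/368170 + 460 = 169358199/368170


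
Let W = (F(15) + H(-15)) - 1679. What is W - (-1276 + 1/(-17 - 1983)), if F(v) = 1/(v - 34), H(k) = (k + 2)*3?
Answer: -16797981/38000 ≈ -442.05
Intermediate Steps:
H(k) = 6 + 3*k (H(k) = (2 + k)*3 = 6 + 3*k)
F(v) = 1/(-34 + v)
W = -32643/19 (W = (1/(-34 + 15) + (6 + 3*(-15))) - 1679 = (1/(-19) + (6 - 45)) - 1679 = (-1/19 - 39) - 1679 = -742/19 - 1679 = -32643/19 ≈ -1718.1)
W - (-1276 + 1/(-17 - 1983)) = -32643/19 - (-1276 + 1/(-17 - 1983)) = -32643/19 - (-1276 + 1/(-2000)) = -32643/19 - (-1276 - 1/2000) = -32643/19 - 1*(-2552001/2000) = -32643/19 + 2552001/2000 = -16797981/38000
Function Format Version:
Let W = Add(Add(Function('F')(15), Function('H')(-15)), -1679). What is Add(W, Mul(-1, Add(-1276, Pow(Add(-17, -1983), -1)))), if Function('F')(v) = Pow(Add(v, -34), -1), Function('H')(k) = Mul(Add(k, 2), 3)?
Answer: Rational(-16797981, 38000) ≈ -442.05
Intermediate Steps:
Function('H')(k) = Add(6, Mul(3, k)) (Function('H')(k) = Mul(Add(2, k), 3) = Add(6, Mul(3, k)))
Function('F')(v) = Pow(Add(-34, v), -1)
W = Rational(-32643, 19) (W = Add(Add(Pow(Add(-34, 15), -1), Add(6, Mul(3, -15))), -1679) = Add(Add(Pow(-19, -1), Add(6, -45)), -1679) = Add(Add(Rational(-1, 19), -39), -1679) = Add(Rational(-742, 19), -1679) = Rational(-32643, 19) ≈ -1718.1)
Add(W, Mul(-1, Add(-1276, Pow(Add(-17, -1983), -1)))) = Add(Rational(-32643, 19), Mul(-1, Add(-1276, Pow(Add(-17, -1983), -1)))) = Add(Rational(-32643, 19), Mul(-1, Add(-1276, Pow(-2000, -1)))) = Add(Rational(-32643, 19), Mul(-1, Add(-1276, Rational(-1, 2000)))) = Add(Rational(-32643, 19), Mul(-1, Rational(-2552001, 2000))) = Add(Rational(-32643, 19), Rational(2552001, 2000)) = Rational(-16797981, 38000)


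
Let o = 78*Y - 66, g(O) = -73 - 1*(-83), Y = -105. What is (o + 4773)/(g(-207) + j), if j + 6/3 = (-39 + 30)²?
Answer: -3483/89 ≈ -39.135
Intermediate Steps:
g(O) = 10 (g(O) = -73 + 83 = 10)
j = 79 (j = -2 + (-39 + 30)² = -2 + (-9)² = -2 + 81 = 79)
o = -8256 (o = 78*(-105) - 66 = -8190 - 66 = -8256)
(o + 4773)/(g(-207) + j) = (-8256 + 4773)/(10 + 79) = -3483/89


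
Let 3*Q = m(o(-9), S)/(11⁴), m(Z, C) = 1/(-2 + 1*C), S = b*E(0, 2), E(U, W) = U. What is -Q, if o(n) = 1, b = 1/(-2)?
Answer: 1/87846 ≈ 1.1384e-5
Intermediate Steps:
b = -½ ≈ -0.50000
S = 0 (S = -½*0 = 0)
m(Z, C) = 1/(-2 + C)
Q = -1/87846 (Q = (1/((-2 + 0)*(11⁴)))/3 = (1/(-2*14641))/3 = (-½*1/14641)/3 = (⅓)*(-1/29282) = -1/87846 ≈ -1.1384e-5)
-Q = -1*(-1/87846) = 1/87846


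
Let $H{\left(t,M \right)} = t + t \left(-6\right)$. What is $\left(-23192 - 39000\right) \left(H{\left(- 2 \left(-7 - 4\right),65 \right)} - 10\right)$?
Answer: $7463040$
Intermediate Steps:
$H{\left(t,M \right)} = - 5 t$ ($H{\left(t,M \right)} = t - 6 t = - 5 t$)
$\left(-23192 - 39000\right) \left(H{\left(- 2 \left(-7 - 4\right),65 \right)} - 10\right) = \left(-23192 - 39000\right) \left(- 5 \left(- 2 \left(-7 - 4\right)\right) - 10\right) = - 62192 \left(- 5 \left(\left(-2\right) \left(-11\right)\right) - 10\right) = - 62192 \left(\left(-5\right) 22 - 10\right) = - 62192 \left(-110 - 10\right) = \left(-62192\right) \left(-120\right) = 7463040$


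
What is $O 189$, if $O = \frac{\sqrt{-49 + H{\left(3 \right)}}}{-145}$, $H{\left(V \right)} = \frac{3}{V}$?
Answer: $- \frac{756 i \sqrt{3}}{145} \approx - 9.0305 i$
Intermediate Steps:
$O = - \frac{4 i \sqrt{3}}{145}$ ($O = \frac{\sqrt{-49 + \frac{3}{3}}}{-145} = \sqrt{-49 + 3 \cdot \frac{1}{3}} \left(- \frac{1}{145}\right) = \sqrt{-49 + 1} \left(- \frac{1}{145}\right) = \sqrt{-48} \left(- \frac{1}{145}\right) = 4 i \sqrt{3} \left(- \frac{1}{145}\right) = - \frac{4 i \sqrt{3}}{145} \approx - 0.047781 i$)
$O 189 = - \frac{4 i \sqrt{3}}{145} \cdot 189 = - \frac{756 i \sqrt{3}}{145}$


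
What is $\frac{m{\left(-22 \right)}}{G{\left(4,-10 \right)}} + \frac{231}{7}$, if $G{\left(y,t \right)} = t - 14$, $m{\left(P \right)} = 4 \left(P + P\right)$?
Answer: $\frac{121}{3} \approx 40.333$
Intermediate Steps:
$m{\left(P \right)} = 8 P$ ($m{\left(P \right)} = 4 \cdot 2 P = 8 P$)
$G{\left(y,t \right)} = -14 + t$
$\frac{m{\left(-22 \right)}}{G{\left(4,-10 \right)}} + \frac{231}{7} = \frac{8 \left(-22\right)}{-14 - 10} + \frac{231}{7} = - \frac{176}{-24} + 231 \cdot \frac{1}{7} = \left(-176\right) \left(- \frac{1}{24}\right) + 33 = \frac{22}{3} + 33 = \frac{121}{3}$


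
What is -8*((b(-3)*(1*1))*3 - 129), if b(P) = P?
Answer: 1104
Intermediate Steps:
-8*((b(-3)*(1*1))*3 - 129) = -8*(-3*3 - 129) = -8*(-9 - 129) = -8*(-138) = 1104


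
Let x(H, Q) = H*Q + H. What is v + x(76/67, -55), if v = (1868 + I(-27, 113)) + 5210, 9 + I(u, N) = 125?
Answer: 477894/67 ≈ 7132.8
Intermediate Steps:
I(u, N) = 116 (I(u, N) = -9 + 125 = 116)
v = 7194 (v = (1868 + 116) + 5210 = 1984 + 5210 = 7194)
x(H, Q) = H + H*Q
v + x(76/67, -55) = 7194 + (76/67)*(1 - 55) = 7194 + (76*(1/67))*(-54) = 7194 + (76/67)*(-54) = 7194 - 4104/67 = 477894/67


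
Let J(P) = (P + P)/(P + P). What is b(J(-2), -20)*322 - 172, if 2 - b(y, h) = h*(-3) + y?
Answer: -19170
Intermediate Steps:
J(P) = 1 (J(P) = (2*P)/((2*P)) = (2*P)*(1/(2*P)) = 1)
b(y, h) = 2 - y + 3*h (b(y, h) = 2 - (h*(-3) + y) = 2 - (-3*h + y) = 2 - (y - 3*h) = 2 + (-y + 3*h) = 2 - y + 3*h)
b(J(-2), -20)*322 - 172 = (2 - 1*1 + 3*(-20))*322 - 172 = (2 - 1 - 60)*322 - 172 = -59*322 - 172 = -18998 - 172 = -19170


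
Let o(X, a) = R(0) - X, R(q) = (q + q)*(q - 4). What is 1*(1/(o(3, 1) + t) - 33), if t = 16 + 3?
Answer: -527/16 ≈ -32.938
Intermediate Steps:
R(q) = 2*q*(-4 + q) (R(q) = (2*q)*(-4 + q) = 2*q*(-4 + q))
t = 19
o(X, a) = -X (o(X, a) = 2*0*(-4 + 0) - X = 2*0*(-4) - X = 0 - X = -X)
1*(1/(o(3, 1) + t) - 33) = 1*(1/(-1*3 + 19) - 33) = 1*(1/(-3 + 19) - 33) = 1*(1/16 - 33) = 1*(-527/16) = -527/16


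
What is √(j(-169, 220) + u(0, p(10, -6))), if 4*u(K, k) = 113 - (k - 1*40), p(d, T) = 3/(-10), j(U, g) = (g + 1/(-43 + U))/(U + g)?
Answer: √124610705670/54060 ≈ 6.5298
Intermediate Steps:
j(U, g) = (g + 1/(-43 + U))/(U + g)
p(d, T) = -3/10 (p(d, T) = 3*(-⅒) = -3/10)
u(K, k) = 153/4 - k/4 (u(K, k) = (113 - (k - 1*40))/4 = (113 - (k - 40))/4 = (113 - (-40 + k))/4 = (113 + (40 - k))/4 = (153 - k)/4 = 153/4 - k/4)
√(j(-169, 220) + u(0, p(10, -6))) = √((1 - 43*220 - 169*220)/((-169)² - 43*(-169) - 43*220 - 169*220) + (153/4 - ¼*(-3/10))) = √((1 - 9460 - 37180)/(28561 + 7267 - 9460 - 37180) + (153/4 + 3/40)) = √(-46639/(-10812) + 1533/40) = √(-1/10812*(-46639) + 1533/40) = √(46639/10812 + 1533/40) = √(4610089/108120) = √124610705670/54060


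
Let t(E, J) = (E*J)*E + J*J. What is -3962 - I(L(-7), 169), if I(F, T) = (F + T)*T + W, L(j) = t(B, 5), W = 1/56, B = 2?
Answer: -2247169/56 ≈ -40128.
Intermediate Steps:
W = 1/56 ≈ 0.017857
t(E, J) = J² + J*E² (t(E, J) = J*E² + J² = J² + J*E²)
L(j) = 45 (L(j) = 5*(5 + 2²) = 5*(5 + 4) = 5*9 = 45)
I(F, T) = 1/56 + T*(F + T) (I(F, T) = (F + T)*T + 1/56 = T*(F + T) + 1/56 = 1/56 + T*(F + T))
-3962 - I(L(-7), 169) = -3962 - (1/56 + 169² + 45*169) = -3962 - (1/56 + 28561 + 7605) = -3962 - 1*2025297/56 = -3962 - 2025297/56 = -2247169/56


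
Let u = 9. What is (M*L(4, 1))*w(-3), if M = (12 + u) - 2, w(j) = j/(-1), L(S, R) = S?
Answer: 228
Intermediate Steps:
w(j) = -j (w(j) = j*(-1) = -j)
M = 19 (M = (12 + 9) - 2 = 21 - 2 = 19)
(M*L(4, 1))*w(-3) = (19*4)*(-1*(-3)) = 76*3 = 228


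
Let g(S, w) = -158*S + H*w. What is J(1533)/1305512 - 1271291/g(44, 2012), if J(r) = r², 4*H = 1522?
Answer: 61562380327/495189840184 ≈ 0.12432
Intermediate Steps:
H = 761/2 (H = (¼)*1522 = 761/2 ≈ 380.50)
g(S, w) = -158*S + 761*w/2
J(1533)/1305512 - 1271291/g(44, 2012) = 1533²/1305512 - 1271291/(-158*44 + (761/2)*2012) = 2350089*(1/1305512) - 1271291/(-6952 + 765566) = 2350089/1305512 - 1271291/758614 = 61562380327/495189840184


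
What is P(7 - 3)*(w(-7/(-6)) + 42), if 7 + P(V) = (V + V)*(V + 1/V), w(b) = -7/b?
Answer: 972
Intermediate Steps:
P(V) = -7 + 2*V*(V + 1/V) (P(V) = -7 + (V + V)*(V + 1/V) = -7 + (2*V)*(V + 1/V) = -7 + 2*V*(V + 1/V))
P(7 - 3)*(w(-7/(-6)) + 42) = (-5 + 2*(7 - 3)**2)*(-7/((-7/(-6))) + 42) = (-5 + 2*4**2)*(-7/((-7*(-1/6))) + 42) = (-5 + 2*16)*(-7/7/6 + 42) = (-5 + 32)*(-7*6/7 + 42) = 27*(-6 + 42) = 27*36 = 972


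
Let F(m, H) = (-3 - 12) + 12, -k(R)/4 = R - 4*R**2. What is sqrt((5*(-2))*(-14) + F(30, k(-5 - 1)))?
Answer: sqrt(137) ≈ 11.705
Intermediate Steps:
k(R) = -4*R + 16*R**2 (k(R) = -4*(R - 4*R**2) = -4*R + 16*R**2)
F(m, H) = -3 (F(m, H) = -15 + 12 = -3)
sqrt((5*(-2))*(-14) + F(30, k(-5 - 1))) = sqrt((5*(-2))*(-14) - 3) = sqrt(-10*(-14) - 3) = sqrt(140 - 3) = sqrt(137)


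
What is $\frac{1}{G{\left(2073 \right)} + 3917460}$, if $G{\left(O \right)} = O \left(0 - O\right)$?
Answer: $- \frac{1}{379869} \approx -2.6325 \cdot 10^{-6}$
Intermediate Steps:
$G{\left(O \right)} = - O^{2}$ ($G{\left(O \right)} = O \left(- O\right) = - O^{2}$)
$\frac{1}{G{\left(2073 \right)} + 3917460} = \frac{1}{- 2073^{2} + 3917460} = \frac{1}{\left(-1\right) 4297329 + 3917460} = \frac{1}{-4297329 + 3917460} = \frac{1}{-379869} = - \frac{1}{379869}$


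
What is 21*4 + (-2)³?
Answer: 76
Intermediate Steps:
21*4 + (-2)³ = 84 - 8 = 76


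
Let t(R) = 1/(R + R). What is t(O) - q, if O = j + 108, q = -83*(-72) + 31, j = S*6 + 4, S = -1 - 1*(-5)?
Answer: -1633903/272 ≈ -6007.0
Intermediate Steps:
S = 4 (S = -1 + 5 = 4)
j = 28 (j = 4*6 + 4 = 24 + 4 = 28)
q = 6007 (q = 5976 + 31 = 6007)
O = 136 (O = 28 + 108 = 136)
t(R) = 1/(2*R)
t(O) - q = (½)/136 - 1*6007 = (½)*(1/136) - 6007 = 1/272 - 6007 = -1633903/272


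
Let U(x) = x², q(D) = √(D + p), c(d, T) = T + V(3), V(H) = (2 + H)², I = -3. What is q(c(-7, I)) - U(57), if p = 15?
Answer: -3249 + √37 ≈ -3242.9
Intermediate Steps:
c(d, T) = 25 + T (c(d, T) = T + (2 + 3)² = T + 5² = T + 25 = 25 + T)
q(D) = √(15 + D) (q(D) = √(D + 15) = √(15 + D))
q(c(-7, I)) - U(57) = √(15 + (25 - 3)) - 1*57² = √(15 + 22) - 1*3249 = √37 - 3249 = -3249 + √37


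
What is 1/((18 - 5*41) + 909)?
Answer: 1/722 ≈ 0.0013850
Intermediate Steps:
1/((18 - 5*41) + 909) = 1/((18 - 205) + 909) = 1/(-187 + 909) = 1/722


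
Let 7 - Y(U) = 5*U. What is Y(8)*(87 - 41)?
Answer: -1518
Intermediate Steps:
Y(U) = 7 - 5*U
Y(8)*(87 - 41) = (7 - 5*8)*(87 - 41) = (7 - 40)*46 = -33*46 = -1518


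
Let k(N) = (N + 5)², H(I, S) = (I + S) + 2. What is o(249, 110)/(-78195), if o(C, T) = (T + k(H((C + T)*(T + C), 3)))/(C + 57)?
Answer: -325742941/469170 ≈ -694.30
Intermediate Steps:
H(I, S) = 2 + I + S
k(N) = (5 + N)²
o(C, T) = (T + (10 + (C + T)²)²)/(57 + C) (o(C, T) = (T + (5 + (2 + (C + T)*(T + C) + 3))²)/(C + 57) = (T + (5 + (2 + (C + T)*(C + T) + 3))²)/(57 + C) = (T + (5 + (2 + (C + T)² + 3))²)/(57 + C) = (T + (5 + (5 + (C + T)²))²)/(57 + C) = (T + (10 + (C + T)²)²)/(57 + C))
o(249, 110)/(-78195) = ((110 + (10 + 249² + 110² + 2*249*110)²)/(57 + 249))/(-78195) = ((110 + (10 + 62001 + 12100 + 54780)²)/306)*(-1/78195) = ((110 + 128891²)/306)*(-1/78195) = ((110 + 16612889881)/306)*(-1/78195) = ((1/306)*16612889991)*(-1/78195) = (325742941/6)*(-1/78195) = -325742941/469170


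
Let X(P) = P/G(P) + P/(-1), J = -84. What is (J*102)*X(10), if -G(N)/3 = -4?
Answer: 78540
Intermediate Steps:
G(N) = 12 (G(N) = -3*(-4) = 12)
X(P) = -11*P/12 (X(P) = P/12 + P/(-1) = P*(1/12) + P*(-1) = P/12 - P = -11*P/12)
(J*102)*X(10) = (-84*102)*(-11/12*10) = -8568*(-55/6) = 78540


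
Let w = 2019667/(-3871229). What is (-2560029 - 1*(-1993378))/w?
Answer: 2193635784079/2019667 ≈ 1.0861e+6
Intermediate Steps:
w = -2019667/3871229 (w = 2019667*(-1/3871229) = -2019667/3871229 ≈ -0.52171)
(-2560029 - 1*(-1993378))/w = (-2560029 - 1*(-1993378))/(-2019667/3871229) = (-2560029 + 1993378)*(-3871229/2019667) = -566651*(-3871229/2019667) = 2193635784079/2019667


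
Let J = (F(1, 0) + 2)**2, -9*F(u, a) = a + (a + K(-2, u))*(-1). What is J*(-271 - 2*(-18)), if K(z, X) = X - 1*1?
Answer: -940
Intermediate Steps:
K(z, X) = -1 + X (K(z, X) = X - 1 = -1 + X)
F(u, a) = -1/9 + u/9 (F(u, a) = -(a + (a + (-1 + u))*(-1))/9 = -(a + (-1 + a + u)*(-1))/9 = -(a + (1 - a - u))/9 = -(1 - u)/9 = -1/9 + u/9)
J = 4 (J = ((-1/9 + (1/9)*1) + 2)**2 = ((-1/9 + 1/9) + 2)**2 = (0 + 2)**2 = 2**2 = 4)
J*(-271 - 2*(-18)) = 4*(-271 - 2*(-18)) = 4*(-271 - 1*(-36)) = 4*(-271 + 36) = 4*(-235) = -940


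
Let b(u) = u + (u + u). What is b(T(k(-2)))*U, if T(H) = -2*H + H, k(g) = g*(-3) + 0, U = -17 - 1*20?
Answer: 666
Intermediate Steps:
U = -37 (U = -17 - 20 = -37)
k(g) = -3*g (k(g) = -3*g + 0 = -3*g)
T(H) = -H
b(u) = 3*u (b(u) = u + 2*u = 3*u)
b(T(k(-2)))*U = (3*(-(-3)*(-2)))*(-37) = (3*(-1*6))*(-37) = (3*(-6))*(-37) = -18*(-37) = 666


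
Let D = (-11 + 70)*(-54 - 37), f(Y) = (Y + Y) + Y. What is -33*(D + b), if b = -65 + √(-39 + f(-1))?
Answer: 179322 - 33*I*√42 ≈ 1.7932e+5 - 213.86*I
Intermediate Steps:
f(Y) = 3*Y (f(Y) = 2*Y + Y = 3*Y)
D = -5369 (D = 59*(-91) = -5369)
b = -65 + I*√42 (b = -65 + √(-39 + 3*(-1)) = -65 + √(-39 - 3) = -65 + √(-42) = -65 + I*√42 ≈ -65.0 + 6.4807*I)
-33*(D + b) = -33*(-5369 + (-65 + I*√42)) = -33*(-5434 + I*√42) = 179322 - 33*I*√42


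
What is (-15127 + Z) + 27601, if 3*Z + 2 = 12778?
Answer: 50198/3 ≈ 16733.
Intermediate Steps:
Z = 12776/3 (Z = -⅔ + (⅓)*12778 = -⅔ + 12778/3 = 12776/3 ≈ 4258.7)
(-15127 + Z) + 27601 = (-15127 + 12776/3) + 27601 = -32605/3 + 27601 = 50198/3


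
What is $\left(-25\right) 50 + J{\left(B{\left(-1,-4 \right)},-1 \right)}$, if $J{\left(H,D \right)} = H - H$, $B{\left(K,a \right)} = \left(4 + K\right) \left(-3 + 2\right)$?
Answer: $-1250$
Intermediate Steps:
$B{\left(K,a \right)} = -4 - K$ ($B{\left(K,a \right)} = \left(4 + K\right) \left(-1\right) = -4 - K$)
$J{\left(H,D \right)} = 0$
$\left(-25\right) 50 + J{\left(B{\left(-1,-4 \right)},-1 \right)} = \left(-25\right) 50 + 0 = -1250 + 0 = -1250$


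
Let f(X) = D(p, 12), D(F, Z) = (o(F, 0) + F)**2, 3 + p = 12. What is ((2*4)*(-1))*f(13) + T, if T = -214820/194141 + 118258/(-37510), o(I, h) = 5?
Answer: -5724775777729/3641114455 ≈ -1572.3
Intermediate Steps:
p = 9 (p = -3 + 12 = 9)
D(F, Z) = (5 + F)**2
f(X) = 196 (f(X) = (5 + 9)**2 = 14**2 = 196)
T = -15508312289/3641114455 (T = -214820*1/194141 + 118258*(-1/37510) = -214820/194141 - 59129/18755 = -15508312289/3641114455 ≈ -4.2592)
((2*4)*(-1))*f(13) + T = ((2*4)*(-1))*196 - 15508312289/3641114455 = (8*(-1))*196 - 15508312289/3641114455 = -8*196 - 15508312289/3641114455 = -1568 - 15508312289/3641114455 = -5724775777729/3641114455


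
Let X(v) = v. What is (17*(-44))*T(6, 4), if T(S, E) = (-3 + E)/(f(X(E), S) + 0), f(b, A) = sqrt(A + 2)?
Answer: -187*sqrt(2) ≈ -264.46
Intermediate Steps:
f(b, A) = sqrt(2 + A)
T(S, E) = (-3 + E)/sqrt(2 + S) (T(S, E) = (-3 + E)/(sqrt(2 + S) + 0) = (-3 + E)/(sqrt(2 + S)) = (-3 + E)/sqrt(2 + S))
(17*(-44))*T(6, 4) = (17*(-44))*((-3 + 4)/sqrt(2 + 6)) = -748/sqrt(8) = -748*sqrt(2)/4 = -187*sqrt(2)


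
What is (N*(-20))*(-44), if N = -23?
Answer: -20240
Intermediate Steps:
(N*(-20))*(-44) = -23*(-20)*(-44) = 460*(-44) = -20240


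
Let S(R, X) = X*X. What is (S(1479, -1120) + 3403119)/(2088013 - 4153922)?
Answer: -4657519/2065909 ≈ -2.2545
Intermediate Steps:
S(R, X) = X²
(S(1479, -1120) + 3403119)/(2088013 - 4153922) = ((-1120)² + 3403119)/(2088013 - 4153922) = (1254400 + 3403119)/(-2065909) = 4657519*(-1/2065909) = -4657519/2065909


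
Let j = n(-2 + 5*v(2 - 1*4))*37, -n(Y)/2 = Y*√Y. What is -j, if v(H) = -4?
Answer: -1628*I*√22 ≈ -7636.0*I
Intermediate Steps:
n(Y) = -2*Y^(3/2) (n(Y) = -2*Y*√Y = -2*Y^(3/2))
j = 1628*I*√22 (j = -2*(-2 + 5*(-4))^(3/2)*37 = -2*(-2 - 20)^(3/2)*37 = -(-44)*I*√22*37 = (44*I*√22)*37 = 1628*I*√22 ≈ 7636.0*I)
-j = -1628*I*√22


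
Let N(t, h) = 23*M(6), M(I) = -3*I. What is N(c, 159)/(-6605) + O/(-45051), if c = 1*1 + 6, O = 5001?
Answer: -4793497/99187285 ≈ -0.048328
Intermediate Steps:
c = 7 (c = 1 + 6 = 7)
N(t, h) = -414 (N(t, h) = 23*(-3*6) = 23*(-18) = -414)
N(c, 159)/(-6605) + O/(-45051) = -414/(-6605) + 5001/(-45051) = -414*(-1/6605) + 5001*(-1/45051) = 414/6605 - 1667/15017 = -4793497/99187285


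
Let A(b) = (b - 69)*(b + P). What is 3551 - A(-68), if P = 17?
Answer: -3436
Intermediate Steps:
A(b) = (-69 + b)*(17 + b) (A(b) = (b - 69)*(b + 17) = (-69 + b)*(17 + b))
3551 - A(-68) = 3551 - (-1173 + (-68)**2 - 52*(-68)) = 3551 - (-1173 + 4624 + 3536) = 3551 - 1*6987 = 3551 - 6987 = -3436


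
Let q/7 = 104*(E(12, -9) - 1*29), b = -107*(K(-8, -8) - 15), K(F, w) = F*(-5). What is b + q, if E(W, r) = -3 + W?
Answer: -17235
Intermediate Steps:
K(F, w) = -5*F
b = -2675 (b = -107*(-5*(-8) - 15) = -107*(40 - 15) = -107*25 = -2675)
q = -14560 (q = 7*(104*((-3 + 12) - 1*29)) = 7*(104*(9 - 29)) = 7*(104*(-20)) = 7*(-2080) = -14560)
b + q = -2675 - 14560 = -17235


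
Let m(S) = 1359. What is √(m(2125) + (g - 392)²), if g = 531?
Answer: 2*√5170 ≈ 143.81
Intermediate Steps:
√(m(2125) + (g - 392)²) = √(1359 + (531 - 392)²) = √(1359 + 139²) = √(1359 + 19321) = √20680 = 2*√5170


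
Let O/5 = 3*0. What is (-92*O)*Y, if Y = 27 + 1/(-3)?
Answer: 0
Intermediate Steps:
O = 0 (O = 5*(3*0) = 5*0 = 0)
Y = 80/3 (Y = 27 - ⅓ = 80/3 ≈ 26.667)
(-92*O)*Y = -92*0*(80/3) = 0*(80/3) = 0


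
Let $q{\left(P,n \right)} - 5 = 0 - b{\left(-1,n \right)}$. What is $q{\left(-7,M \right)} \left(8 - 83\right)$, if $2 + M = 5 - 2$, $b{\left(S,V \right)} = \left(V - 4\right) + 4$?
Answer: $-300$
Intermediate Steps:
$b{\left(S,V \right)} = V$ ($b{\left(S,V \right)} = \left(-4 + V\right) + 4 = V$)
$M = 1$ ($M = -2 + \left(5 - 2\right) = -2 + 3 = 1$)
$q{\left(P,n \right)} = 5 - n$ ($q{\left(P,n \right)} = 5 + \left(0 - n\right) = 5 - n$)
$q{\left(-7,M \right)} \left(8 - 83\right) = \left(5 - 1\right) \left(8 - 83\right) = \left(5 - 1\right) \left(-75\right) = 4 \left(-75\right) = -300$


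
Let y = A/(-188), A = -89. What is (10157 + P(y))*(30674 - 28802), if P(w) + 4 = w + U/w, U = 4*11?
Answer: 80235348804/4183 ≈ 1.9181e+7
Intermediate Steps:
y = 89/188 (y = -89/(-188) = -89*(-1/188) = 89/188 ≈ 0.47340)
U = 44
P(w) = -4 + w + 44/w (P(w) = -4 + (w + 44/w) = -4 + w + 44/w)
(10157 + P(y))*(30674 - 28802) = (10157 + (-4 + 89/188 + 44/(89/188)))*(30674 - 28802) = (10157 + (-4 + 89/188 + 44*(188/89)))*1872 = (10157 + (-4 + 89/188 + 8272/89))*1872 = (10157 + 1496129/16732)*1872 = (171443053/16732)*1872 = 80235348804/4183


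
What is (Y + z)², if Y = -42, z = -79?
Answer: 14641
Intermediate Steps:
(Y + z)² = (-42 - 79)² = (-121)² = 14641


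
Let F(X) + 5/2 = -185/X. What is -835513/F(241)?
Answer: 57531038/225 ≈ 2.5569e+5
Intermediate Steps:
F(X) = -5/2 - 185/X
-835513/F(241) = -835513/(-5/2 - 185/241) = -835513/(-1575/482) = -835513*(-482/1575) = 57531038/225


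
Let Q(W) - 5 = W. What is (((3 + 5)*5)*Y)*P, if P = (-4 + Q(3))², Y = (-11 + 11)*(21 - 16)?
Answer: 0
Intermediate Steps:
Q(W) = 5 + W
Y = 0 (Y = 0*5 = 0)
P = 16 (P = (-4 + (5 + 3))² = (-4 + 8)² = 4² = 16)
(((3 + 5)*5)*Y)*P = (((3 + 5)*5)*0)*16 = ((8*5)*0)*16 = (40*0)*16 = 0*16 = 0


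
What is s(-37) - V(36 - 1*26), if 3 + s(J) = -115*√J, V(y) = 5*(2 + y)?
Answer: -63 - 115*I*√37 ≈ -63.0 - 699.52*I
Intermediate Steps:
V(y) = 10 + 5*y
s(J) = -3 - 115*√J
s(-37) - V(36 - 1*26) = (-3 - 115*I*√37) - (10 + 5*(36 - 1*26)) = (-3 - 115*I*√37) - (10 + 5*(36 - 26)) = (-3 - 115*I*√37) - (10 + 5*10) = (-3 - 115*I*√37) - (10 + 50) = (-3 - 115*I*√37) - 1*60 = (-3 - 115*I*√37) - 60 = -63 - 115*I*√37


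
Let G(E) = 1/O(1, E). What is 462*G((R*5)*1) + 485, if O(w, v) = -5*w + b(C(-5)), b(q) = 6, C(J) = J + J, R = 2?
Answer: 947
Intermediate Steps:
C(J) = 2*J
O(w, v) = 6 - 5*w (O(w, v) = -5*w + 6 = 6 - 5*w)
G(E) = 1 (G(E) = 1/(6 - 5*1) = 1/(6 - 5) = 1/1 = 1)
462*G((R*5)*1) + 485 = 462*1 + 485 = 462 + 485 = 947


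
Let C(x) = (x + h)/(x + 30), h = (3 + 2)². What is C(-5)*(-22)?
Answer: -88/5 ≈ -17.600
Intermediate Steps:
h = 25 (h = 5² = 25)
C(x) = (25 + x)/(30 + x) (C(x) = (x + 25)/(x + 30) = (25 + x)/(30 + x))
C(-5)*(-22) = ((25 - 5)/(30 - 5))*(-22) = (20/25)*(-22) = ((1/25)*20)*(-22) = (⅘)*(-22) = -88/5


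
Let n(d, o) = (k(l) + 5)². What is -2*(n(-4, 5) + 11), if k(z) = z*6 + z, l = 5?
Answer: -3222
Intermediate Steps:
k(z) = 7*z (k(z) = 6*z + z = 7*z)
n(d, o) = 1600 (n(d, o) = (7*5 + 5)² = (35 + 5)² = 40² = 1600)
-2*(n(-4, 5) + 11) = -2*(1600 + 11) = -2*1611 = -3222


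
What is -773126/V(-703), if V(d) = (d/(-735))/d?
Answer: 568247610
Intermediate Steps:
V(d) = -1/735 (V(d) = (d*(-1/735))/d = (-d/735)/d = -1/735)
-773126/V(-703) = -773126/(-1/735) = -773126*(-735) = 568247610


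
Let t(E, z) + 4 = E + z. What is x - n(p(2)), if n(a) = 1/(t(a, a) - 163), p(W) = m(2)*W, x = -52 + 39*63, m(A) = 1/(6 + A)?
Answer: 800867/333 ≈ 2405.0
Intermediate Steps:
x = 2405 (x = -52 + 2457 = 2405)
p(W) = W/8 (p(W) = W/(6 + 2) = W/8)
t(E, z) = -4 + E + z (t(E, z) = -4 + (E + z) = -4 + E + z)
n(a) = 1/(-167 + 2*a) (n(a) = 1/((-4 + a + a) - 163) = 1/((-4 + 2*a) - 163) = 1/(-167 + 2*a))
x - n(p(2)) = 2405 - 1/(-167 + 2*((⅛)*2)) = 2405 - 1/(-167 + 2*(¼)) = 2405 - 1/(-167 + ½) = 2405 - 1/(-333/2) = 2405 - 1*(-2/333) = 2405 + 2/333 = 800867/333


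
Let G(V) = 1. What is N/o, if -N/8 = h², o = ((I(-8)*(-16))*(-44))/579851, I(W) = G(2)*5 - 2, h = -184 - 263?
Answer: -38619816153/88 ≈ -4.3886e+8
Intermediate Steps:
h = -447
I(W) = 3 (I(W) = 1*5 - 2 = 5 - 2 = 3)
o = 2112/579851 (o = ((3*(-16))*(-44))/579851 = -48*(-44)*(1/579851) = 2112*(1/579851) = 2112/579851 ≈ 0.0036423)
N = -1598472 (N = -8*(-447)² = -8*199809 = -1598472)
N/o = -1598472/2112/579851 = -1598472*579851/2112 = -38619816153/88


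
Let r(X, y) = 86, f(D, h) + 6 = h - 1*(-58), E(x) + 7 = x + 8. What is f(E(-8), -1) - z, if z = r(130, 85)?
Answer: -35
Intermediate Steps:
E(x) = 1 + x (E(x) = -7 + (x + 8) = -7 + (8 + x) = 1 + x)
f(D, h) = 52 + h (f(D, h) = -6 + (h - 1*(-58)) = -6 + (h + 58) = -6 + (58 + h) = 52 + h)
z = 86
f(E(-8), -1) - z = (52 - 1) - 1*86 = 51 - 86 = -35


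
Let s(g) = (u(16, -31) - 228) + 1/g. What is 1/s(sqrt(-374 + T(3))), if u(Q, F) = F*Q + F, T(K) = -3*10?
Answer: -305020/230290101 + 2*I*sqrt(101)/230290101 ≈ -0.0013245 + 8.728e-8*I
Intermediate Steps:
T(K) = -30
u(Q, F) = F + F*Q
s(g) = -755 + 1/g (s(g) = (-31*(1 + 16) - 228) + 1/g = (-31*17 - 228) + 1/g = (-527 - 228) + 1/g = -755 + 1/g)
1/s(sqrt(-374 + T(3))) = 1/(-755 + 1/(sqrt(-374 - 30))) = 1/(-755 + 1/(sqrt(-404))) = 1/(-755 + 1/(2*I*sqrt(101))) = 1/(-755 - I*sqrt(101)/202)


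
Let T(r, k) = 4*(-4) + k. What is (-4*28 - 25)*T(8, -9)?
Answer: 3425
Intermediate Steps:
T(r, k) = -16 + k
(-4*28 - 25)*T(8, -9) = (-4*28 - 25)*(-16 - 9) = (-112 - 25)*(-25) = -137*(-25) = 3425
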